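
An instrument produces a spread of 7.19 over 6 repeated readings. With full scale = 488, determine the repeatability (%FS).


Repeatability = (spread / full scale) * 100%.
R = (7.19 / 488) * 100
R = 1.473 %FS

1.473 %FS


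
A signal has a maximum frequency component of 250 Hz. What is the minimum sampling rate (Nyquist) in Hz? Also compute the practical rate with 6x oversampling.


By Nyquist theorem, fs_min = 2 * fmax.
fs_min = 2 * 250 = 500 Hz
Practical rate = 6 * fs_min = 6 * 500 = 3000 Hz

fs_min = 500 Hz, fs_practical = 3000 Hz


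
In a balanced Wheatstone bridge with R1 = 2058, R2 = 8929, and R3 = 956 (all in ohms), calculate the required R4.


At balance: R1*R4 = R2*R3, so R4 = R2*R3/R1.
R4 = 8929 * 956 / 2058
R4 = 8536124 / 2058
R4 = 4147.78 ohm

4147.78 ohm


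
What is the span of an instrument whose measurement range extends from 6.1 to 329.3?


Span = upper range - lower range.
Span = 329.3 - (6.1)
Span = 323.2

323.2


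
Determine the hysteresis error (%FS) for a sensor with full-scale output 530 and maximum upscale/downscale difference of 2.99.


Hysteresis = (max difference / full scale) * 100%.
H = (2.99 / 530) * 100
H = 0.564 %FS

0.564 %FS


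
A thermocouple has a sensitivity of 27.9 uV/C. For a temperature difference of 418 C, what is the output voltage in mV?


The thermocouple output V = sensitivity * dT.
V = 27.9 uV/C * 418 C
V = 11662.2 uV
V = 11.662 mV

11.662 mV


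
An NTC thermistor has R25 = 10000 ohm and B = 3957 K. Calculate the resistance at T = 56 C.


NTC thermistor equation: Rt = R25 * exp(B * (1/T - 1/T25)).
T in Kelvin: 329.15 K, T25 = 298.15 K
1/T - 1/T25 = 1/329.15 - 1/298.15 = -0.00031589
B * (1/T - 1/T25) = 3957 * -0.00031589 = -1.25
Rt = 10000 * exp(-1.25) = 2865.1 ohm

2865.1 ohm


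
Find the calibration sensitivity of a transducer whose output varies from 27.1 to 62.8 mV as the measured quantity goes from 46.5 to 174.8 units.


Sensitivity = (y2 - y1) / (x2 - x1).
S = (62.8 - 27.1) / (174.8 - 46.5)
S = 35.7 / 128.3
S = 0.2783 mV/unit

0.2783 mV/unit


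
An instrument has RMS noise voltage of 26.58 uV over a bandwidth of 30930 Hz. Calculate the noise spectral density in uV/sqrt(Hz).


Noise spectral density = Vrms / sqrt(BW).
NSD = 26.58 / sqrt(30930)
NSD = 26.58 / 175.8693
NSD = 0.1511 uV/sqrt(Hz)

0.1511 uV/sqrt(Hz)


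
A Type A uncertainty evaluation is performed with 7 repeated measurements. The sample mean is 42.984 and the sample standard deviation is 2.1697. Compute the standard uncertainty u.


The standard uncertainty for Type A evaluation is u = s / sqrt(n).
u = 2.1697 / sqrt(7)
u = 2.1697 / 2.6458
u = 0.8201

0.8201


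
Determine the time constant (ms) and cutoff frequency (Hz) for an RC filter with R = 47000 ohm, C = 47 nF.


Time constant: tau = R * C.
tau = 47000 * 4.70e-08 = 0.002209 s
tau = 2.209 ms
Cutoff frequency: fc = 1 / (2*pi*R*C).
fc = 1 / (2*pi*0.002209) = 72.05 Hz

tau = 2.209 ms, fc = 72.05 Hz


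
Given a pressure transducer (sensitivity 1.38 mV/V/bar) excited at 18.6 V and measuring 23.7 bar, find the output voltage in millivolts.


Output = sensitivity * Vex * P.
Vout = 1.38 * 18.6 * 23.7
Vout = 25.668 * 23.7
Vout = 608.33 mV

608.33 mV


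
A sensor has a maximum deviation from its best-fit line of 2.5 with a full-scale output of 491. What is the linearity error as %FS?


Linearity error = (max deviation / full scale) * 100%.
Linearity = (2.5 / 491) * 100
Linearity = 0.509 %FS

0.509 %FS


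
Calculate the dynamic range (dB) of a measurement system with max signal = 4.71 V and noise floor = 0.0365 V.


Dynamic range = 20 * log10(Vmax / Vnoise).
DR = 20 * log10(4.71 / 0.0365)
DR = 20 * log10(129.04)
DR = 42.21 dB

42.21 dB


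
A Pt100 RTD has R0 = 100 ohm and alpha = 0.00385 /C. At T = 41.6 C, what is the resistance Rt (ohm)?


The RTD equation: Rt = R0 * (1 + alpha * T).
Rt = 100 * (1 + 0.00385 * 41.6)
Rt = 100 * (1 + 0.16016)
Rt = 100 * 1.16016
Rt = 116.016 ohm

116.016 ohm


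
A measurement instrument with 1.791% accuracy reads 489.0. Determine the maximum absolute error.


Absolute error = (accuracy% / 100) * reading.
Error = (1.791 / 100) * 489.0
Error = 0.01791 * 489.0
Error = 8.758

8.758


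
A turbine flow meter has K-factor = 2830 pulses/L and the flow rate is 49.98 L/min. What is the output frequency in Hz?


Frequency = K * Q / 60 (converting L/min to L/s).
f = 2830 * 49.98 / 60
f = 141443.4 / 60
f = 2357.39 Hz

2357.39 Hz


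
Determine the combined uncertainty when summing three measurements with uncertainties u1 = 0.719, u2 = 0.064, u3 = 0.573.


For a sum of independent quantities, uc = sqrt(u1^2 + u2^2 + u3^2).
uc = sqrt(0.719^2 + 0.064^2 + 0.573^2)
uc = sqrt(0.516961 + 0.004096 + 0.328329)
uc = 0.9216

0.9216


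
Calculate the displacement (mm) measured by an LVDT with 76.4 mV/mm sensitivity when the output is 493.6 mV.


Displacement = Vout / sensitivity.
d = 493.6 / 76.4
d = 6.461 mm

6.461 mm


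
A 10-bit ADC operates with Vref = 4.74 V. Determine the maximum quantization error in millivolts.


The maximum quantization error is +/- LSB/2.
LSB = Vref / 2^n = 4.74 / 1024 = 0.00462891 V
Max error = LSB / 2 = 0.00462891 / 2 = 0.00231445 V
Max error = 2.3145 mV

2.3145 mV


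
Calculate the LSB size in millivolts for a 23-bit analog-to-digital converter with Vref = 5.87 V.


The resolution (LSB) of an ADC is Vref / 2^n.
LSB = 5.87 / 2^23
LSB = 5.87 / 8388608
LSB = 7e-07 V = 0.00069976 mV

0.00069976 mV


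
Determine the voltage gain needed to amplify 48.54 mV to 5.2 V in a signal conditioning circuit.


Gain = Vout / Vin (converting to same units).
G = 5.2 V / 48.54 mV
G = 5200.0 mV / 48.54 mV
G = 107.13

107.13


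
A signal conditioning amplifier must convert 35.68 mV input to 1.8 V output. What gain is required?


Gain = Vout / Vin (converting to same units).
G = 1.8 V / 35.68 mV
G = 1800.0 mV / 35.68 mV
G = 50.45

50.45


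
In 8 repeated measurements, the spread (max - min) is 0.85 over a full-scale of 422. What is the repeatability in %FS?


Repeatability = (spread / full scale) * 100%.
R = (0.85 / 422) * 100
R = 0.201 %FS

0.201 %FS


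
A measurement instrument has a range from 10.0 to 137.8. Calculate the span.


Span = upper range - lower range.
Span = 137.8 - (10.0)
Span = 127.8

127.8


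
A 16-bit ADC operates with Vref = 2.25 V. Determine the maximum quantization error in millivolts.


The maximum quantization error is +/- LSB/2.
LSB = Vref / 2^n = 2.25 / 65536 = 3.433e-05 V
Max error = LSB / 2 = 3.433e-05 / 2 = 1.717e-05 V
Max error = 0.0172 mV

0.0172 mV


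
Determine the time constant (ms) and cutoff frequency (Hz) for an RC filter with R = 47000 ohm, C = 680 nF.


Time constant: tau = R * C.
tau = 47000 * 6.80e-07 = 0.03196 s
tau = 31.96 ms
Cutoff frequency: fc = 1 / (2*pi*R*C).
fc = 1 / (2*pi*0.03196) = 4.98 Hz

tau = 31.96 ms, fc = 4.98 Hz


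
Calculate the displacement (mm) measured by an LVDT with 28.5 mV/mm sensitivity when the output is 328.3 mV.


Displacement = Vout / sensitivity.
d = 328.3 / 28.5
d = 11.519 mm

11.519 mm


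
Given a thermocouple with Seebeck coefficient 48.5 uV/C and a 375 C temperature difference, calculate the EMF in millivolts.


The thermocouple output V = sensitivity * dT.
V = 48.5 uV/C * 375 C
V = 18187.5 uV
V = 18.188 mV

18.188 mV


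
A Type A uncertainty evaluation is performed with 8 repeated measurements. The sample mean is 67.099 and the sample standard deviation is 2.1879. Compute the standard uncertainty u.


The standard uncertainty for Type A evaluation is u = s / sqrt(n).
u = 2.1879 / sqrt(8)
u = 2.1879 / 2.8284
u = 0.7735

0.7735


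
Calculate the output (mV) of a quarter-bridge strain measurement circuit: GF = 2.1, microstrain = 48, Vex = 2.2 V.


Quarter bridge output: Vout = (GF * epsilon * Vex) / 4.
Vout = (2.1 * 48e-6 * 2.2) / 4
Vout = 0.00022176 / 4 V
Vout = 5.544e-05 V = 0.0554 mV

0.0554 mV


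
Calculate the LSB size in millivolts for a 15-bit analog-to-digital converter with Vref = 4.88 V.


The resolution (LSB) of an ADC is Vref / 2^n.
LSB = 4.88 / 2^15
LSB = 4.88 / 32768
LSB = 0.00014893 V = 0.14892578 mV

0.14892578 mV


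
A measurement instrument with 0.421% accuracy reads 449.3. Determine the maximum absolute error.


Absolute error = (accuracy% / 100) * reading.
Error = (0.421 / 100) * 449.3
Error = 0.00421 * 449.3
Error = 1.8916

1.8916


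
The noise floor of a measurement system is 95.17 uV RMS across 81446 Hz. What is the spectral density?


Noise spectral density = Vrms / sqrt(BW).
NSD = 95.17 / sqrt(81446)
NSD = 95.17 / 285.3875
NSD = 0.3335 uV/sqrt(Hz)

0.3335 uV/sqrt(Hz)


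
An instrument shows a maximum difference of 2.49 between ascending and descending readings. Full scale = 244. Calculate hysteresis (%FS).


Hysteresis = (max difference / full scale) * 100%.
H = (2.49 / 244) * 100
H = 1.02 %FS

1.02 %FS


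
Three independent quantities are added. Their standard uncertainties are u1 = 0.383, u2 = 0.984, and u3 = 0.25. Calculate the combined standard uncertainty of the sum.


For a sum of independent quantities, uc = sqrt(u1^2 + u2^2 + u3^2).
uc = sqrt(0.383^2 + 0.984^2 + 0.25^2)
uc = sqrt(0.146689 + 0.968256 + 0.0625)
uc = 1.0851

1.0851


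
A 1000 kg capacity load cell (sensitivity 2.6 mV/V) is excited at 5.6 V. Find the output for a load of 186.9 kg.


Vout = rated_output * Vex * (load / capacity).
Vout = 2.6 * 5.6 * (186.9 / 1000)
Vout = 2.6 * 5.6 * 0.1869
Vout = 2.721 mV

2.721 mV


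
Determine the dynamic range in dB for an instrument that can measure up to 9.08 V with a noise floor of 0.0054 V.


Dynamic range = 20 * log10(Vmax / Vnoise).
DR = 20 * log10(9.08 / 0.0054)
DR = 20 * log10(1681.48)
DR = 64.51 dB

64.51 dB


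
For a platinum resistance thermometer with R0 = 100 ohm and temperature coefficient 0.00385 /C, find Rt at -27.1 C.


The RTD equation: Rt = R0 * (1 + alpha * T).
Rt = 100 * (1 + 0.00385 * -27.1)
Rt = 100 * (1 + -0.104335)
Rt = 100 * 0.895665
Rt = 89.566 ohm

89.566 ohm


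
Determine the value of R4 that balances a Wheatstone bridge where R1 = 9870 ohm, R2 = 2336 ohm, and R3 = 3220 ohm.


At balance: R1*R4 = R2*R3, so R4 = R2*R3/R1.
R4 = 2336 * 3220 / 9870
R4 = 7521920 / 9870
R4 = 762.1 ohm

762.1 ohm


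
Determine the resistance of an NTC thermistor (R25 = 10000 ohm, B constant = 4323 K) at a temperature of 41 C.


NTC thermistor equation: Rt = R25 * exp(B * (1/T - 1/T25)).
T in Kelvin: 314.15 K, T25 = 298.15 K
1/T - 1/T25 = 1/314.15 - 1/298.15 = -0.00017082
B * (1/T - 1/T25) = 4323 * -0.00017082 = -0.7385
Rt = 10000 * exp(-0.7385) = 4778.4 ohm

4778.4 ohm


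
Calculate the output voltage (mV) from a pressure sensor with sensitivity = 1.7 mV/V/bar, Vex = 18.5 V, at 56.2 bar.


Output = sensitivity * Vex * P.
Vout = 1.7 * 18.5 * 56.2
Vout = 31.45 * 56.2
Vout = 1767.49 mV

1767.49 mV


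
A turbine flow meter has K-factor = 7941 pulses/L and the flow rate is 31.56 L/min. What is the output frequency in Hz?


Frequency = K * Q / 60 (converting L/min to L/s).
f = 7941 * 31.56 / 60
f = 250617.96 / 60
f = 4176.97 Hz

4176.97 Hz


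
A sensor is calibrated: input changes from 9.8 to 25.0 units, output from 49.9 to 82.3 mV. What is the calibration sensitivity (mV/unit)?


Sensitivity = (y2 - y1) / (x2 - x1).
S = (82.3 - 49.9) / (25.0 - 9.8)
S = 32.4 / 15.2
S = 2.1316 mV/unit

2.1316 mV/unit


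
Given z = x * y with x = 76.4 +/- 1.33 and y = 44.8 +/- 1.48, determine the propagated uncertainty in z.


For a product z = x*y, the relative uncertainty is:
uz/z = sqrt((ux/x)^2 + (uy/y)^2)
Relative uncertainties: ux/x = 1.33/76.4 = 0.017408
uy/y = 1.48/44.8 = 0.033036
z = 76.4 * 44.8 = 3422.7
uz = 3422.7 * sqrt(0.017408^2 + 0.033036^2) = 127.811

127.811


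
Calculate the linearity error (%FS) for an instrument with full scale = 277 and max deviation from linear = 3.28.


Linearity error = (max deviation / full scale) * 100%.
Linearity = (3.28 / 277) * 100
Linearity = 1.184 %FS

1.184 %FS


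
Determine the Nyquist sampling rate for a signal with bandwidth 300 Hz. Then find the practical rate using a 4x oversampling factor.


By Nyquist theorem, fs_min = 2 * fmax.
fs_min = 2 * 300 = 600 Hz
Practical rate = 4 * fs_min = 4 * 600 = 2400 Hz

fs_min = 600 Hz, fs_practical = 2400 Hz


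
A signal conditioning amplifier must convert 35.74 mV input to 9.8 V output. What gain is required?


Gain = Vout / Vin (converting to same units).
G = 9.8 V / 35.74 mV
G = 9800.0 mV / 35.74 mV
G = 274.2

274.2


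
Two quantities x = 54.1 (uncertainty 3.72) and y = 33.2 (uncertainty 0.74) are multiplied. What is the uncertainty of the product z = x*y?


For a product z = x*y, the relative uncertainty is:
uz/z = sqrt((ux/x)^2 + (uy/y)^2)
Relative uncertainties: ux/x = 3.72/54.1 = 0.068762
uy/y = 0.74/33.2 = 0.022289
z = 54.1 * 33.2 = 1796.1
uz = 1796.1 * sqrt(0.068762^2 + 0.022289^2) = 129.831

129.831


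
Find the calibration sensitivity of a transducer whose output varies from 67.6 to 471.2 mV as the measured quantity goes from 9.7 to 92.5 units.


Sensitivity = (y2 - y1) / (x2 - x1).
S = (471.2 - 67.6) / (92.5 - 9.7)
S = 403.6 / 82.8
S = 4.8744 mV/unit

4.8744 mV/unit


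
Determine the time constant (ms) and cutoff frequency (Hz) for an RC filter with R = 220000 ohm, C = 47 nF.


Time constant: tau = R * C.
tau = 220000 * 4.70e-08 = 0.01034 s
tau = 10.34 ms
Cutoff frequency: fc = 1 / (2*pi*R*C).
fc = 1 / (2*pi*0.01034) = 15.39 Hz

tau = 10.34 ms, fc = 15.39 Hz


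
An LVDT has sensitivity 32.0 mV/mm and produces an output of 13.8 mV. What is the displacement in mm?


Displacement = Vout / sensitivity.
d = 13.8 / 32.0
d = 0.431 mm

0.431 mm


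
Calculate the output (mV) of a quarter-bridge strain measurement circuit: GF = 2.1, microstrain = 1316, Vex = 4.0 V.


Quarter bridge output: Vout = (GF * epsilon * Vex) / 4.
Vout = (2.1 * 1316e-6 * 4.0) / 4
Vout = 0.0110544 / 4 V
Vout = 0.0027636 V = 2.7636 mV

2.7636 mV


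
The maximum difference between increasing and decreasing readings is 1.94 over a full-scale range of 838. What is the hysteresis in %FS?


Hysteresis = (max difference / full scale) * 100%.
H = (1.94 / 838) * 100
H = 0.232 %FS

0.232 %FS


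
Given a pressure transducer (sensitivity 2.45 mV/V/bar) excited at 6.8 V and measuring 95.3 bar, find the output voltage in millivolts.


Output = sensitivity * Vex * P.
Vout = 2.45 * 6.8 * 95.3
Vout = 16.66 * 95.3
Vout = 1587.7 mV

1587.7 mV


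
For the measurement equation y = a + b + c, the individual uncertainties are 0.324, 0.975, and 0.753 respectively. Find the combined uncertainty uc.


For a sum of independent quantities, uc = sqrt(u1^2 + u2^2 + u3^2).
uc = sqrt(0.324^2 + 0.975^2 + 0.753^2)
uc = sqrt(0.104976 + 0.950625 + 0.567009)
uc = 1.2738

1.2738


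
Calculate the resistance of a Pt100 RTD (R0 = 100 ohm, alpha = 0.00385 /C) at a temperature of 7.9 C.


The RTD equation: Rt = R0 * (1 + alpha * T).
Rt = 100 * (1 + 0.00385 * 7.9)
Rt = 100 * (1 + 0.030415)
Rt = 100 * 1.030415
Rt = 103.042 ohm

103.042 ohm


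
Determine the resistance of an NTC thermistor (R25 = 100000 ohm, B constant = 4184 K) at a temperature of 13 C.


NTC thermistor equation: Rt = R25 * exp(B * (1/T - 1/T25)).
T in Kelvin: 286.15 K, T25 = 298.15 K
1/T - 1/T25 = 1/286.15 - 1/298.15 = 0.00014065
B * (1/T - 1/T25) = 4184 * 0.00014065 = 0.5885
Rt = 100000 * exp(0.5885) = 180127.9 ohm

180127.9 ohm


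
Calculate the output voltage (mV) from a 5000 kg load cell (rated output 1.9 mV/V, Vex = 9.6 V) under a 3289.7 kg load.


Vout = rated_output * Vex * (load / capacity).
Vout = 1.9 * 9.6 * (3289.7 / 5000)
Vout = 1.9 * 9.6 * 0.65794
Vout = 12.001 mV

12.001 mV


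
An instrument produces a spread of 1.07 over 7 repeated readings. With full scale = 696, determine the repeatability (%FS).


Repeatability = (spread / full scale) * 100%.
R = (1.07 / 696) * 100
R = 0.154 %FS

0.154 %FS


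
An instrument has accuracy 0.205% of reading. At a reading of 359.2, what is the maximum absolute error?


Absolute error = (accuracy% / 100) * reading.
Error = (0.205 / 100) * 359.2
Error = 0.00205 * 359.2
Error = 0.7364

0.7364


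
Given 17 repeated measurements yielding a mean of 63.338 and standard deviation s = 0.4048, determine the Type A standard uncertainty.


The standard uncertainty for Type A evaluation is u = s / sqrt(n).
u = 0.4048 / sqrt(17)
u = 0.4048 / 4.1231
u = 0.0982

0.0982


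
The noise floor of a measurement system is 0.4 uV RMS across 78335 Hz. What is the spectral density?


Noise spectral density = Vrms / sqrt(BW).
NSD = 0.4 / sqrt(78335)
NSD = 0.4 / 279.8839
NSD = 0.0014 uV/sqrt(Hz)

0.0014 uV/sqrt(Hz)


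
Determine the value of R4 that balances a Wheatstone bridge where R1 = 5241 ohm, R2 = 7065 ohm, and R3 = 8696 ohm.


At balance: R1*R4 = R2*R3, so R4 = R2*R3/R1.
R4 = 7065 * 8696 / 5241
R4 = 61437240 / 5241
R4 = 11722.43 ohm

11722.43 ohm


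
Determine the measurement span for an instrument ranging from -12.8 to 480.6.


Span = upper range - lower range.
Span = 480.6 - (-12.8)
Span = 493.4

493.4


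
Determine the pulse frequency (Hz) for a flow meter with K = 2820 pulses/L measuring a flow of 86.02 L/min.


Frequency = K * Q / 60 (converting L/min to L/s).
f = 2820 * 86.02 / 60
f = 242576.4 / 60
f = 4042.94 Hz

4042.94 Hz


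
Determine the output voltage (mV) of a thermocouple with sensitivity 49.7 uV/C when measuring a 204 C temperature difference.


The thermocouple output V = sensitivity * dT.
V = 49.7 uV/C * 204 C
V = 10138.8 uV
V = 10.139 mV

10.139 mV


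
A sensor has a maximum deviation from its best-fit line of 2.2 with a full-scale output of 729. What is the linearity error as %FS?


Linearity error = (max deviation / full scale) * 100%.
Linearity = (2.2 / 729) * 100
Linearity = 0.302 %FS

0.302 %FS


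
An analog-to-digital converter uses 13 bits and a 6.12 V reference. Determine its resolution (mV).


The resolution (LSB) of an ADC is Vref / 2^n.
LSB = 6.12 / 2^13
LSB = 6.12 / 8192
LSB = 0.00074707 V = 0.74707031 mV

0.74707031 mV


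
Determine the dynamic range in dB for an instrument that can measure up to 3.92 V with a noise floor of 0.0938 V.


Dynamic range = 20 * log10(Vmax / Vnoise).
DR = 20 * log10(3.92 / 0.0938)
DR = 20 * log10(41.79)
DR = 32.42 dB

32.42 dB


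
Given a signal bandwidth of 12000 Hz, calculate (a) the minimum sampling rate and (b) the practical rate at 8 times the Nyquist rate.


By Nyquist theorem, fs_min = 2 * fmax.
fs_min = 2 * 12000 = 24000 Hz
Practical rate = 8 * fs_min = 8 * 24000 = 192000 Hz

fs_min = 24000 Hz, fs_practical = 192000 Hz


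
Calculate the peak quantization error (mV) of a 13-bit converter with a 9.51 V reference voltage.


The maximum quantization error is +/- LSB/2.
LSB = Vref / 2^n = 9.51 / 8192 = 0.00116089 V
Max error = LSB / 2 = 0.00116089 / 2 = 0.00058044 V
Max error = 0.5804 mV

0.5804 mV


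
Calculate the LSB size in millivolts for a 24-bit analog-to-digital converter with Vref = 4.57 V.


The resolution (LSB) of an ADC is Vref / 2^n.
LSB = 4.57 / 2^24
LSB = 4.57 / 16777216
LSB = 2.7e-07 V = 0.00027239 mV

0.00027239 mV


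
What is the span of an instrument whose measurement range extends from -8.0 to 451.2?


Span = upper range - lower range.
Span = 451.2 - (-8.0)
Span = 459.2

459.2


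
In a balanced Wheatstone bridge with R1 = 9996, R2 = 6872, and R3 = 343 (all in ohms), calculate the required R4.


At balance: R1*R4 = R2*R3, so R4 = R2*R3/R1.
R4 = 6872 * 343 / 9996
R4 = 2357096 / 9996
R4 = 235.8 ohm

235.8 ohm


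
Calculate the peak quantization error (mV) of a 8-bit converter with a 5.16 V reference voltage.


The maximum quantization error is +/- LSB/2.
LSB = Vref / 2^n = 5.16 / 256 = 0.02015625 V
Max error = LSB / 2 = 0.02015625 / 2 = 0.01007813 V
Max error = 10.0781 mV

10.0781 mV


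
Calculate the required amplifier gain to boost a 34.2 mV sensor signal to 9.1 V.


Gain = Vout / Vin (converting to same units).
G = 9.1 V / 34.2 mV
G = 9100.0 mV / 34.2 mV
G = 266.08

266.08


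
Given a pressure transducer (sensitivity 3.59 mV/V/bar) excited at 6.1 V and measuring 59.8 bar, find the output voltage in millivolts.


Output = sensitivity * Vex * P.
Vout = 3.59 * 6.1 * 59.8
Vout = 21.899 * 59.8
Vout = 1309.56 mV

1309.56 mV


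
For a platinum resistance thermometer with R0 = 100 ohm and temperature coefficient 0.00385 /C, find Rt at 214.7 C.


The RTD equation: Rt = R0 * (1 + alpha * T).
Rt = 100 * (1 + 0.00385 * 214.7)
Rt = 100 * (1 + 0.826595)
Rt = 100 * 1.826595
Rt = 182.66 ohm

182.66 ohm


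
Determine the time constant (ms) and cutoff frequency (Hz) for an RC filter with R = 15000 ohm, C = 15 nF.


Time constant: tau = R * C.
tau = 15000 * 1.50e-08 = 0.000225 s
tau = 0.225 ms
Cutoff frequency: fc = 1 / (2*pi*R*C).
fc = 1 / (2*pi*0.000225) = 707.36 Hz

tau = 0.225 ms, fc = 707.36 Hz


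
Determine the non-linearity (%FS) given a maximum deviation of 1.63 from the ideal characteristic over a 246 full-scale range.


Linearity error = (max deviation / full scale) * 100%.
Linearity = (1.63 / 246) * 100
Linearity = 0.663 %FS

0.663 %FS


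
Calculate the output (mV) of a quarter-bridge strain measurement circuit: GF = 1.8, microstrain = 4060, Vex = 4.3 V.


Quarter bridge output: Vout = (GF * epsilon * Vex) / 4.
Vout = (1.8 * 4060e-6 * 4.3) / 4
Vout = 0.0314244 / 4 V
Vout = 0.0078561 V = 7.8561 mV

7.8561 mV


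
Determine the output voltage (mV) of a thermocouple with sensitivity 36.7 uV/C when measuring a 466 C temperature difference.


The thermocouple output V = sensitivity * dT.
V = 36.7 uV/C * 466 C
V = 17102.2 uV
V = 17.102 mV

17.102 mV


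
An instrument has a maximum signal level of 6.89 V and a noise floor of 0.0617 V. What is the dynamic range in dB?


Dynamic range = 20 * log10(Vmax / Vnoise).
DR = 20 * log10(6.89 / 0.0617)
DR = 20 * log10(111.67)
DR = 40.96 dB

40.96 dB


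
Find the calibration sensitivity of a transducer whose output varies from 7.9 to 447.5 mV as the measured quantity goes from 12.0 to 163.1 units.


Sensitivity = (y2 - y1) / (x2 - x1).
S = (447.5 - 7.9) / (163.1 - 12.0)
S = 439.6 / 151.1
S = 2.9093 mV/unit

2.9093 mV/unit


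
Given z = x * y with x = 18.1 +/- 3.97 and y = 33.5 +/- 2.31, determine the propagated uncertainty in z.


For a product z = x*y, the relative uncertainty is:
uz/z = sqrt((ux/x)^2 + (uy/y)^2)
Relative uncertainties: ux/x = 3.97/18.1 = 0.219337
uy/y = 2.31/33.5 = 0.068955
z = 18.1 * 33.5 = 606.4
uz = 606.4 * sqrt(0.219337^2 + 0.068955^2) = 139.412

139.412


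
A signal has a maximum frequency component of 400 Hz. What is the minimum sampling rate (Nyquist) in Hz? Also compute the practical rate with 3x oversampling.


By Nyquist theorem, fs_min = 2 * fmax.
fs_min = 2 * 400 = 800 Hz
Practical rate = 3 * fs_min = 3 * 800 = 2400 Hz

fs_min = 800 Hz, fs_practical = 2400 Hz


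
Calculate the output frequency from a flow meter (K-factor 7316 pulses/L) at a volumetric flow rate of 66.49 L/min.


Frequency = K * Q / 60 (converting L/min to L/s).
f = 7316 * 66.49 / 60
f = 486440.84 / 60
f = 8107.35 Hz

8107.35 Hz


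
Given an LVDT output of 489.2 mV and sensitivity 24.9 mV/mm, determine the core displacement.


Displacement = Vout / sensitivity.
d = 489.2 / 24.9
d = 19.647 mm

19.647 mm


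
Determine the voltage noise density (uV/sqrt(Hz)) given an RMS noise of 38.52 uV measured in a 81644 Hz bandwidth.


Noise spectral density = Vrms / sqrt(BW).
NSD = 38.52 / sqrt(81644)
NSD = 38.52 / 285.7341
NSD = 0.1348 uV/sqrt(Hz)

0.1348 uV/sqrt(Hz)


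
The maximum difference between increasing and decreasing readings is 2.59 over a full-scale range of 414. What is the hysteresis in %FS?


Hysteresis = (max difference / full scale) * 100%.
H = (2.59 / 414) * 100
H = 0.626 %FS

0.626 %FS


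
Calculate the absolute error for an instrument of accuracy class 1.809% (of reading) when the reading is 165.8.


Absolute error = (accuracy% / 100) * reading.
Error = (1.809 / 100) * 165.8
Error = 0.01809 * 165.8
Error = 2.9993

2.9993


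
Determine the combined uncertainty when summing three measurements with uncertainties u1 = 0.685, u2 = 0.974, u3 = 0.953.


For a sum of independent quantities, uc = sqrt(u1^2 + u2^2 + u3^2).
uc = sqrt(0.685^2 + 0.974^2 + 0.953^2)
uc = sqrt(0.469225 + 0.948676 + 0.908209)
uc = 1.5252

1.5252


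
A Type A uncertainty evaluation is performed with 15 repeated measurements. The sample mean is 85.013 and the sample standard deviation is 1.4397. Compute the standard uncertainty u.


The standard uncertainty for Type A evaluation is u = s / sqrt(n).
u = 1.4397 / sqrt(15)
u = 1.4397 / 3.873
u = 0.3717

0.3717


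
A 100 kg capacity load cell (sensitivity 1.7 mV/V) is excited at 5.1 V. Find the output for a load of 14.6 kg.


Vout = rated_output * Vex * (load / capacity).
Vout = 1.7 * 5.1 * (14.6 / 100)
Vout = 1.7 * 5.1 * 0.146
Vout = 1.266 mV

1.266 mV


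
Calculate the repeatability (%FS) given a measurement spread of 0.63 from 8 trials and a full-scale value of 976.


Repeatability = (spread / full scale) * 100%.
R = (0.63 / 976) * 100
R = 0.065 %FS

0.065 %FS


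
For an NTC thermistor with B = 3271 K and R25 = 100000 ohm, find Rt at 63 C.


NTC thermistor equation: Rt = R25 * exp(B * (1/T - 1/T25)).
T in Kelvin: 336.15 K, T25 = 298.15 K
1/T - 1/T25 = 1/336.15 - 1/298.15 = -0.00037915
B * (1/T - 1/T25) = 3271 * -0.00037915 = -1.2402
Rt = 100000 * exp(-1.2402) = 28932.3 ohm

28932.3 ohm


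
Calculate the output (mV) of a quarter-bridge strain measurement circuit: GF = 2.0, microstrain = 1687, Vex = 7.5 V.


Quarter bridge output: Vout = (GF * epsilon * Vex) / 4.
Vout = (2.0 * 1687e-6 * 7.5) / 4
Vout = 0.025305 / 4 V
Vout = 0.00632625 V = 6.3262 mV

6.3262 mV


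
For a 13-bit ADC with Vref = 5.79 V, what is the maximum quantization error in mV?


The maximum quantization error is +/- LSB/2.
LSB = Vref / 2^n = 5.79 / 8192 = 0.00070679 V
Max error = LSB / 2 = 0.00070679 / 2 = 0.00035339 V
Max error = 0.3534 mV

0.3534 mV


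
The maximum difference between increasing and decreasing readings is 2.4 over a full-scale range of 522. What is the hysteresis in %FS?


Hysteresis = (max difference / full scale) * 100%.
H = (2.4 / 522) * 100
H = 0.46 %FS

0.46 %FS


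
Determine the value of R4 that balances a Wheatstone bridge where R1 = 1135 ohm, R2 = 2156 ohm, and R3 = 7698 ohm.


At balance: R1*R4 = R2*R3, so R4 = R2*R3/R1.
R4 = 2156 * 7698 / 1135
R4 = 16596888 / 1135
R4 = 14622.81 ohm

14622.81 ohm


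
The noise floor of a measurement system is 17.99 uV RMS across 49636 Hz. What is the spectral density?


Noise spectral density = Vrms / sqrt(BW).
NSD = 17.99 / sqrt(49636)
NSD = 17.99 / 222.7914
NSD = 0.0807 uV/sqrt(Hz)

0.0807 uV/sqrt(Hz)


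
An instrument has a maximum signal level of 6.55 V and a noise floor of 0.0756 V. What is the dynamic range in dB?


Dynamic range = 20 * log10(Vmax / Vnoise).
DR = 20 * log10(6.55 / 0.0756)
DR = 20 * log10(86.64)
DR = 38.75 dB

38.75 dB


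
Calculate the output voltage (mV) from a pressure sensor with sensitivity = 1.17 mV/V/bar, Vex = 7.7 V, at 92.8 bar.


Output = sensitivity * Vex * P.
Vout = 1.17 * 7.7 * 92.8
Vout = 9.009 * 92.8
Vout = 836.04 mV

836.04 mV


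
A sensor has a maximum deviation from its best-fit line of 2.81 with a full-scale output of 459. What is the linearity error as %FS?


Linearity error = (max deviation / full scale) * 100%.
Linearity = (2.81 / 459) * 100
Linearity = 0.612 %FS

0.612 %FS


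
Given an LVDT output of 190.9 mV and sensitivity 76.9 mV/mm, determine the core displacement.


Displacement = Vout / sensitivity.
d = 190.9 / 76.9
d = 2.482 mm

2.482 mm


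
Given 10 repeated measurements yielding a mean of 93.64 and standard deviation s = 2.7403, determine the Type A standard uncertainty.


The standard uncertainty for Type A evaluation is u = s / sqrt(n).
u = 2.7403 / sqrt(10)
u = 2.7403 / 3.1623
u = 0.8666

0.8666


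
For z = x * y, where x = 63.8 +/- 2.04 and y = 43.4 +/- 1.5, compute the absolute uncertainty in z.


For a product z = x*y, the relative uncertainty is:
uz/z = sqrt((ux/x)^2 + (uy/y)^2)
Relative uncertainties: ux/x = 2.04/63.8 = 0.031975
uy/y = 1.5/43.4 = 0.034562
z = 63.8 * 43.4 = 2768.9
uz = 2768.9 * sqrt(0.031975^2 + 0.034562^2) = 130.373

130.373


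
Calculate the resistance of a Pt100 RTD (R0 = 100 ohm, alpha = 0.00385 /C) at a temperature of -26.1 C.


The RTD equation: Rt = R0 * (1 + alpha * T).
Rt = 100 * (1 + 0.00385 * -26.1)
Rt = 100 * (1 + -0.100485)
Rt = 100 * 0.899515
Rt = 89.951 ohm

89.951 ohm


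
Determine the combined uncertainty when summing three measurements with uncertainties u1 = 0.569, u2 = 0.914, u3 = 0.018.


For a sum of independent quantities, uc = sqrt(u1^2 + u2^2 + u3^2).
uc = sqrt(0.569^2 + 0.914^2 + 0.018^2)
uc = sqrt(0.323761 + 0.835396 + 0.000324)
uc = 1.0768

1.0768


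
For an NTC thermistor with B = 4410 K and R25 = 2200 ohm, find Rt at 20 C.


NTC thermistor equation: Rt = R25 * exp(B * (1/T - 1/T25)).
T in Kelvin: 293.15 K, T25 = 298.15 K
1/T - 1/T25 = 1/293.15 - 1/298.15 = 5.721e-05
B * (1/T - 1/T25) = 4410 * 5.721e-05 = 0.2523
Rt = 2200 * exp(0.2523) = 2831.3 ohm

2831.3 ohm


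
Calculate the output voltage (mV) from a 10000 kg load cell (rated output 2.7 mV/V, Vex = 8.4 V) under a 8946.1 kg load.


Vout = rated_output * Vex * (load / capacity).
Vout = 2.7 * 8.4 * (8946.1 / 10000)
Vout = 2.7 * 8.4 * 0.89461
Vout = 20.29 mV

20.29 mV


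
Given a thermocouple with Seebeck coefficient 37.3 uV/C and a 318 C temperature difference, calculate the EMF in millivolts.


The thermocouple output V = sensitivity * dT.
V = 37.3 uV/C * 318 C
V = 11861.4 uV
V = 11.861 mV

11.861 mV


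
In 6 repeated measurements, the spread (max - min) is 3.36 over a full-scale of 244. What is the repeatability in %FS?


Repeatability = (spread / full scale) * 100%.
R = (3.36 / 244) * 100
R = 1.377 %FS

1.377 %FS


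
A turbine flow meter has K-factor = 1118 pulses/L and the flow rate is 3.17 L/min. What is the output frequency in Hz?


Frequency = K * Q / 60 (converting L/min to L/s).
f = 1118 * 3.17 / 60
f = 3544.06 / 60
f = 59.07 Hz

59.07 Hz


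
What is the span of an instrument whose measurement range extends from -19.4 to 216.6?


Span = upper range - lower range.
Span = 216.6 - (-19.4)
Span = 236.0

236.0


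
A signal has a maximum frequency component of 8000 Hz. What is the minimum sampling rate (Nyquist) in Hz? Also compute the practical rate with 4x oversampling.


By Nyquist theorem, fs_min = 2 * fmax.
fs_min = 2 * 8000 = 16000 Hz
Practical rate = 4 * fs_min = 4 * 16000 = 64000 Hz

fs_min = 16000 Hz, fs_practical = 64000 Hz


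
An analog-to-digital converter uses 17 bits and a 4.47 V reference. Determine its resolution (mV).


The resolution (LSB) of an ADC is Vref / 2^n.
LSB = 4.47 / 2^17
LSB = 4.47 / 131072
LSB = 3.41e-05 V = 0.03410339 mV

0.03410339 mV


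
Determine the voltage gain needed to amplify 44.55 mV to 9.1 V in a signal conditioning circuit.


Gain = Vout / Vin (converting to same units).
G = 9.1 V / 44.55 mV
G = 9100.0 mV / 44.55 mV
G = 204.26

204.26


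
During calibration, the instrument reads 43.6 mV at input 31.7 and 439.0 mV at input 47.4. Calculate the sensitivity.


Sensitivity = (y2 - y1) / (x2 - x1).
S = (439.0 - 43.6) / (47.4 - 31.7)
S = 395.4 / 15.7
S = 25.1847 mV/unit

25.1847 mV/unit


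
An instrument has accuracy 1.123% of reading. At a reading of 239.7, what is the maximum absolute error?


Absolute error = (accuracy% / 100) * reading.
Error = (1.123 / 100) * 239.7
Error = 0.01123 * 239.7
Error = 2.6918

2.6918


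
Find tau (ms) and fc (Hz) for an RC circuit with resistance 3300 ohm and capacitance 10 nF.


Time constant: tau = R * C.
tau = 3300 * 1.00e-08 = 3.3e-05 s
tau = 0.033 ms
Cutoff frequency: fc = 1 / (2*pi*R*C).
fc = 1 / (2*pi*3.3e-05) = 4822.88 Hz

tau = 0.033 ms, fc = 4822.88 Hz


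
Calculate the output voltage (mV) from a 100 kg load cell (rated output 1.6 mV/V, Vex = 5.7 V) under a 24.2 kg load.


Vout = rated_output * Vex * (load / capacity).
Vout = 1.6 * 5.7 * (24.2 / 100)
Vout = 1.6 * 5.7 * 0.242
Vout = 2.207 mV

2.207 mV


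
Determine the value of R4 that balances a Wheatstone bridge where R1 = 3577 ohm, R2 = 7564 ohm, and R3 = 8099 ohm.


At balance: R1*R4 = R2*R3, so R4 = R2*R3/R1.
R4 = 7564 * 8099 / 3577
R4 = 61260836 / 3577
R4 = 17126.32 ohm

17126.32 ohm


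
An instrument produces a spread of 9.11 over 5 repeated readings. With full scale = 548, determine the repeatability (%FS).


Repeatability = (spread / full scale) * 100%.
R = (9.11 / 548) * 100
R = 1.662 %FS

1.662 %FS


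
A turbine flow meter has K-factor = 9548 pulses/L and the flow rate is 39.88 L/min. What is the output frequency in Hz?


Frequency = K * Q / 60 (converting L/min to L/s).
f = 9548 * 39.88 / 60
f = 380774.24 / 60
f = 6346.24 Hz

6346.24 Hz


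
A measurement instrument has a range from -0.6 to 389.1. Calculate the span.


Span = upper range - lower range.
Span = 389.1 - (-0.6)
Span = 389.7

389.7


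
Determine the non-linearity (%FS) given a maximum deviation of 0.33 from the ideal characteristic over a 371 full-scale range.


Linearity error = (max deviation / full scale) * 100%.
Linearity = (0.33 / 371) * 100
Linearity = 0.089 %FS

0.089 %FS


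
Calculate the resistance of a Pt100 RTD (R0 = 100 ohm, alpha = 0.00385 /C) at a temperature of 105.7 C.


The RTD equation: Rt = R0 * (1 + alpha * T).
Rt = 100 * (1 + 0.00385 * 105.7)
Rt = 100 * (1 + 0.406945)
Rt = 100 * 1.406945
Rt = 140.694 ohm

140.694 ohm


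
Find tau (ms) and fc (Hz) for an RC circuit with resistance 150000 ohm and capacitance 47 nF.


Time constant: tau = R * C.
tau = 150000 * 4.70e-08 = 0.00705 s
tau = 7.05 ms
Cutoff frequency: fc = 1 / (2*pi*R*C).
fc = 1 / (2*pi*0.00705) = 22.58 Hz

tau = 7.05 ms, fc = 22.58 Hz


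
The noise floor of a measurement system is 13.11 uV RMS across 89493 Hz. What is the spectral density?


Noise spectral density = Vrms / sqrt(BW).
NSD = 13.11 / sqrt(89493)
NSD = 13.11 / 299.1538
NSD = 0.0438 uV/sqrt(Hz)

0.0438 uV/sqrt(Hz)


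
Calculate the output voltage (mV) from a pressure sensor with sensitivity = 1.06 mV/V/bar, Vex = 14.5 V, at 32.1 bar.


Output = sensitivity * Vex * P.
Vout = 1.06 * 14.5 * 32.1
Vout = 15.37 * 32.1
Vout = 493.38 mV

493.38 mV


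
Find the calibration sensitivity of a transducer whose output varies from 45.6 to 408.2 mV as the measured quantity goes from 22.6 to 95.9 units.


Sensitivity = (y2 - y1) / (x2 - x1).
S = (408.2 - 45.6) / (95.9 - 22.6)
S = 362.6 / 73.3
S = 4.9468 mV/unit

4.9468 mV/unit


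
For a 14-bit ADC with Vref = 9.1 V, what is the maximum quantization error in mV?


The maximum quantization error is +/- LSB/2.
LSB = Vref / 2^n = 9.1 / 16384 = 0.00055542 V
Max error = LSB / 2 = 0.00055542 / 2 = 0.00027771 V
Max error = 0.2777 mV

0.2777 mV


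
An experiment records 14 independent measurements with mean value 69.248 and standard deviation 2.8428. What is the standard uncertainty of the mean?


The standard uncertainty for Type A evaluation is u = s / sqrt(n).
u = 2.8428 / sqrt(14)
u = 2.8428 / 3.7417
u = 0.7598

0.7598


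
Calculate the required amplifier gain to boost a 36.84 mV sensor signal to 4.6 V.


Gain = Vout / Vin (converting to same units).
G = 4.6 V / 36.84 mV
G = 4600.0 mV / 36.84 mV
G = 124.86

124.86


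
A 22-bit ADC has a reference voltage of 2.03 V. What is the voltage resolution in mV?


The resolution (LSB) of an ADC is Vref / 2^n.
LSB = 2.03 / 2^22
LSB = 2.03 / 4194304
LSB = 4.8e-07 V = 0.00048399 mV

0.00048399 mV


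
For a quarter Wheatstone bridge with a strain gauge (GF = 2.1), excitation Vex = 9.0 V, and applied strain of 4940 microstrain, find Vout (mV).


Quarter bridge output: Vout = (GF * epsilon * Vex) / 4.
Vout = (2.1 * 4940e-6 * 9.0) / 4
Vout = 0.093366 / 4 V
Vout = 0.0233415 V = 23.3415 mV

23.3415 mV


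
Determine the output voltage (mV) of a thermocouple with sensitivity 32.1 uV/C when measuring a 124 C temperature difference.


The thermocouple output V = sensitivity * dT.
V = 32.1 uV/C * 124 C
V = 3980.4 uV
V = 3.98 mV

3.98 mV


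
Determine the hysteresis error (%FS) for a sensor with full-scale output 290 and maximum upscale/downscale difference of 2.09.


Hysteresis = (max difference / full scale) * 100%.
H = (2.09 / 290) * 100
H = 0.721 %FS

0.721 %FS


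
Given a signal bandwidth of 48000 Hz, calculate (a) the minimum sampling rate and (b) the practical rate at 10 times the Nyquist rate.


By Nyquist theorem, fs_min = 2 * fmax.
fs_min = 2 * 48000 = 96000 Hz
Practical rate = 10 * fs_min = 10 * 96000 = 960000 Hz

fs_min = 96000 Hz, fs_practical = 960000 Hz


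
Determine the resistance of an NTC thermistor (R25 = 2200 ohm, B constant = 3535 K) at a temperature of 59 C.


NTC thermistor equation: Rt = R25 * exp(B * (1/T - 1/T25)).
T in Kelvin: 332.15 K, T25 = 298.15 K
1/T - 1/T25 = 1/332.15 - 1/298.15 = -0.00034333
B * (1/T - 1/T25) = 3535 * -0.00034333 = -1.2137
Rt = 2200 * exp(-1.2137) = 653.6 ohm

653.6 ohm


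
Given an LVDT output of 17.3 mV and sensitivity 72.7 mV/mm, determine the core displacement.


Displacement = Vout / sensitivity.
d = 17.3 / 72.7
d = 0.238 mm

0.238 mm


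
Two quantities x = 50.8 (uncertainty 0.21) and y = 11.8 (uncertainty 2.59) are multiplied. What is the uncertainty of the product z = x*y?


For a product z = x*y, the relative uncertainty is:
uz/z = sqrt((ux/x)^2 + (uy/y)^2)
Relative uncertainties: ux/x = 0.21/50.8 = 0.004134
uy/y = 2.59/11.8 = 0.219492
z = 50.8 * 11.8 = 599.4
uz = 599.4 * sqrt(0.004134^2 + 0.219492^2) = 131.595

131.595


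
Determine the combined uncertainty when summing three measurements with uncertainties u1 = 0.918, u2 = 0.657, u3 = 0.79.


For a sum of independent quantities, uc = sqrt(u1^2 + u2^2 + u3^2).
uc = sqrt(0.918^2 + 0.657^2 + 0.79^2)
uc = sqrt(0.842724 + 0.431649 + 0.6241)
uc = 1.3779

1.3779


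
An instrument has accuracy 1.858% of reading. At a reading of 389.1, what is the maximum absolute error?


Absolute error = (accuracy% / 100) * reading.
Error = (1.858 / 100) * 389.1
Error = 0.01858 * 389.1
Error = 7.2295

7.2295


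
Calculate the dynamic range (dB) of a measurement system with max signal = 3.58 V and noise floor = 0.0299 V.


Dynamic range = 20 * log10(Vmax / Vnoise).
DR = 20 * log10(3.58 / 0.0299)
DR = 20 * log10(119.73)
DR = 41.56 dB

41.56 dB


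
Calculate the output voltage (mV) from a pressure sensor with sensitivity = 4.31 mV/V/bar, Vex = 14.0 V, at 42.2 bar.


Output = sensitivity * Vex * P.
Vout = 4.31 * 14.0 * 42.2
Vout = 60.34 * 42.2
Vout = 2546.35 mV

2546.35 mV


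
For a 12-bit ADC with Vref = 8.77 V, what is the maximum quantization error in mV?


The maximum quantization error is +/- LSB/2.
LSB = Vref / 2^n = 8.77 / 4096 = 0.00214111 V
Max error = LSB / 2 = 0.00214111 / 2 = 0.00107056 V
Max error = 1.0706 mV

1.0706 mV


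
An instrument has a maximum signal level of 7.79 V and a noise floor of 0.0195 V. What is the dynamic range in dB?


Dynamic range = 20 * log10(Vmax / Vnoise).
DR = 20 * log10(7.79 / 0.0195)
DR = 20 * log10(399.49)
DR = 52.03 dB

52.03 dB


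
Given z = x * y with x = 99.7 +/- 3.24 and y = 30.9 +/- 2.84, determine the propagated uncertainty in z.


For a product z = x*y, the relative uncertainty is:
uz/z = sqrt((ux/x)^2 + (uy/y)^2)
Relative uncertainties: ux/x = 3.24/99.7 = 0.032497
uy/y = 2.84/30.9 = 0.091909
z = 99.7 * 30.9 = 3080.7
uz = 3080.7 * sqrt(0.032497^2 + 0.091909^2) = 300.326

300.326
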